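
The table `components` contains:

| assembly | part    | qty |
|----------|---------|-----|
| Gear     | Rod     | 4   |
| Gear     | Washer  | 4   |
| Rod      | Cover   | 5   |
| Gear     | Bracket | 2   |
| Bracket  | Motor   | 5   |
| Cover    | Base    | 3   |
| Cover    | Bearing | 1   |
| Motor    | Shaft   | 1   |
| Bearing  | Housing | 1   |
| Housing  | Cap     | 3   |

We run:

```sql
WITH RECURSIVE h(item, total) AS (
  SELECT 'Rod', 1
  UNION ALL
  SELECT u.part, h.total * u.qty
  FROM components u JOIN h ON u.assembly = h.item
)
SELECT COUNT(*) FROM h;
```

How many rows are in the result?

Base: (Rod, total=1).
Iteration 1: components of {Rod} -> Cover = 1*5 = 5.
Iteration 2: components of {Cover} -> Base = 5*3 = 15, Bearing = 5*1 = 5.
Iteration 3: components of {Base,Bearing} -> Housing = 5*1 = 5.
Iteration 4: components of {Housing} -> Cap = 5*3 = 15.
Iteration 5: no further components; recursion stops.
Total rows emitted: 6.

6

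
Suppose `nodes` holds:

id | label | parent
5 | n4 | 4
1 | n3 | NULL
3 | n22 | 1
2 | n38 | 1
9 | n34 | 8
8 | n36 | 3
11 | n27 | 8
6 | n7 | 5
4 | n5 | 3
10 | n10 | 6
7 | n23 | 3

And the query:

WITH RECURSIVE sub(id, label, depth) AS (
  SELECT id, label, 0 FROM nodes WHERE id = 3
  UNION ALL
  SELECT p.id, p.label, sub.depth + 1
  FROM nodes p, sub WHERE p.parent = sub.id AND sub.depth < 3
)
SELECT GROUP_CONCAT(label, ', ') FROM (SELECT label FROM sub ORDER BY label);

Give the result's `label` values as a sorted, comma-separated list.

Base: id=3 (n22) at depth 0.
Iteration 1: rows with parent in {3} -> n5 (id 4, depth 1), n23 (id 7, depth 1), n36 (id 8, depth 1).
Iteration 2: rows with parent in {4,7,8} -> n4 (id 5, depth 2), n34 (id 9, depth 2), n27 (id 11, depth 2).
Iteration 3: rows with parent in {5,9,11} -> n7 (id 6, depth 3).
Iteration 4: depth < 3 fails for all current rows; recursion stops.

n22, n23, n27, n34, n36, n4, n5, n7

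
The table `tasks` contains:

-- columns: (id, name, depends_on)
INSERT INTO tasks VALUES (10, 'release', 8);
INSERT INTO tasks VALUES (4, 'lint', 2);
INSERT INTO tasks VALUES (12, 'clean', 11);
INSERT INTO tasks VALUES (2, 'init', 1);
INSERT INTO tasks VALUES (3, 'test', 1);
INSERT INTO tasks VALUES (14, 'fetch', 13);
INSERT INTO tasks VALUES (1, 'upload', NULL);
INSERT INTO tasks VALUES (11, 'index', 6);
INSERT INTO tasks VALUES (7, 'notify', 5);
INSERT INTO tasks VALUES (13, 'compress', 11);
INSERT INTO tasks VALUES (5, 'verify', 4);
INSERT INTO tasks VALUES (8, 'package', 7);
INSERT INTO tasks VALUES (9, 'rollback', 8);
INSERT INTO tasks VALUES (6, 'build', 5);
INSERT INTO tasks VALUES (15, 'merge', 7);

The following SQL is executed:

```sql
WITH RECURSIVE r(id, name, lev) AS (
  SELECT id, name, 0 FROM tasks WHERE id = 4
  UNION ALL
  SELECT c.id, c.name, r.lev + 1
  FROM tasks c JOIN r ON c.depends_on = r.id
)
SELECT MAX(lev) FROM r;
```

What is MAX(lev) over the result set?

Base: id=4 (lint) at lev 0.
Iteration 1: rows with depends_on in {4} -> verify (id 5, lev 1).
Iteration 2: rows with depends_on in {5} -> build (id 6, lev 2), notify (id 7, lev 2).
Iteration 3: rows with depends_on in {6,7} -> package (id 8, lev 3), index (id 11, lev 3), merge (id 15, lev 3).
Iteration 4: rows with depends_on in {8,11,15} -> rollback (id 9, lev 4), release (id 10, lev 4), clean (id 12, lev 4), compress (id 13, lev 4).
Iteration 5: rows with depends_on in {9,10,12,13} -> fetch (id 14, lev 5).
Iteration 6: no rows with depends_on in {14}; recursion stops.
lev values: 0, 1, 2, 2, 3, 3, 3, 4, 4, 4, 4, 5; the maximum is 5.

5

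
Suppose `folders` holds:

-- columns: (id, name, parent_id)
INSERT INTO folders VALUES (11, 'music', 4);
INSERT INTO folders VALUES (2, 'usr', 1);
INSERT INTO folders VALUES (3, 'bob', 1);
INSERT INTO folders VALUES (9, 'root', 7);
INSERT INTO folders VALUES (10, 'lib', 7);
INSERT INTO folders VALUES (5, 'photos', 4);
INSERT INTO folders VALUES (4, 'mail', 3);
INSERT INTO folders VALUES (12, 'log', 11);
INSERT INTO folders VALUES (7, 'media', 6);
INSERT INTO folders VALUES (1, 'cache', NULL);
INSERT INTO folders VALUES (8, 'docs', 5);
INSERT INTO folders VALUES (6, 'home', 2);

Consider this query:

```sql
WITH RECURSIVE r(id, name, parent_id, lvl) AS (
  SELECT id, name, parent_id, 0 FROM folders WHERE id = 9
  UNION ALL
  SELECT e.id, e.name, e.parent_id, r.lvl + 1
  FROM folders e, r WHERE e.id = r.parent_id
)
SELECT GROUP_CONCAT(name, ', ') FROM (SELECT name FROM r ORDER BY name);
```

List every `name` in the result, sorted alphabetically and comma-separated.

cache, home, media, root, usr

Base: id=9 (root), parent_id=7, lvl 0.
Iteration 1: join on id=7 -> media (id 7, parent_id=6, lvl 1).
Iteration 2: join on id=6 -> home (id 6, parent_id=2, lvl 2).
Iteration 3: join on id=2 -> usr (id 2, parent_id=1, lvl 3).
Iteration 4: join on id=1 -> cache (id 1, parent_id=NULL, lvl 4).
Iteration 5: parent_id is NULL; no match; recursion stops.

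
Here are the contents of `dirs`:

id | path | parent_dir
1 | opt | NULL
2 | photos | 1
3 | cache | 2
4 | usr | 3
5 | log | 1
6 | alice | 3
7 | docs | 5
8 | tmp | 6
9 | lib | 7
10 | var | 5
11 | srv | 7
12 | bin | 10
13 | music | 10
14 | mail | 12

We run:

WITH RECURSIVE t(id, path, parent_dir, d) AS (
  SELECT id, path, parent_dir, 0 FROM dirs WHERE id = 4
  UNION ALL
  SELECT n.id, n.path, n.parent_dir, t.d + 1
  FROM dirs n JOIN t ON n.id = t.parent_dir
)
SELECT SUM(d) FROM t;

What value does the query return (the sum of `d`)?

Base: id=4 (usr), parent_dir=3, d 0.
Iteration 1: join on id=3 -> cache (id 3, parent_dir=2, d 1).
Iteration 2: join on id=2 -> photos (id 2, parent_dir=1, d 2).
Iteration 3: join on id=1 -> opt (id 1, parent_dir=NULL, d 3).
Iteration 4: parent_dir is NULL; no match; recursion stops.
SUM(d) = 0 + 1 + 2 + 3 = 6.

6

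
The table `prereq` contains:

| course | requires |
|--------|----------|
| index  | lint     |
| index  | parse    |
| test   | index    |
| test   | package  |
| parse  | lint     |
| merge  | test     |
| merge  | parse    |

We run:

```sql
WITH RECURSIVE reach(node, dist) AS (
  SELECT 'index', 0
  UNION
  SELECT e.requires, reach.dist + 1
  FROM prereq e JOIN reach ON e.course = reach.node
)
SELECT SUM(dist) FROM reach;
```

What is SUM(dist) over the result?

4

Base: (index, dist=0).
Iteration 1: edges from {index} -> (lint, dist=1), (parse, dist=1).
Iteration 2: edges from {lint,parse} -> (lint, dist=2).
Iteration 3: no outgoing edges from {lint}; recursion stops.
SUM(dist) = 0 + 1 + 1 + 2 = 4.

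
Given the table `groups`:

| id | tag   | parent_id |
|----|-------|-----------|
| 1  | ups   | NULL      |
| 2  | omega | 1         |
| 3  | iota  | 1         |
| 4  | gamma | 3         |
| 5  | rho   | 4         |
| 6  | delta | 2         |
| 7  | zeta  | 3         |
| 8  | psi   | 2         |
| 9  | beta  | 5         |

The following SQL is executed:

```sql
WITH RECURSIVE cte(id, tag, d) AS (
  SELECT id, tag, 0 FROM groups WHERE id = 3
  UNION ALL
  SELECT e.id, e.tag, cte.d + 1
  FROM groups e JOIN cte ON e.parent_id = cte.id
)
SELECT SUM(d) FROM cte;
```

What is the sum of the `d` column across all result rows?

Base: id=3 (iota) at d 0.
Iteration 1: rows with parent_id in {3} -> gamma (id 4, d 1), zeta (id 7, d 1).
Iteration 2: rows with parent_id in {4,7} -> rho (id 5, d 2).
Iteration 3: rows with parent_id in {5} -> beta (id 9, d 3).
Iteration 4: no rows with parent_id in {9}; recursion stops.
SUM(d) = 0 + 1 + 1 + 2 + 3 = 7.

7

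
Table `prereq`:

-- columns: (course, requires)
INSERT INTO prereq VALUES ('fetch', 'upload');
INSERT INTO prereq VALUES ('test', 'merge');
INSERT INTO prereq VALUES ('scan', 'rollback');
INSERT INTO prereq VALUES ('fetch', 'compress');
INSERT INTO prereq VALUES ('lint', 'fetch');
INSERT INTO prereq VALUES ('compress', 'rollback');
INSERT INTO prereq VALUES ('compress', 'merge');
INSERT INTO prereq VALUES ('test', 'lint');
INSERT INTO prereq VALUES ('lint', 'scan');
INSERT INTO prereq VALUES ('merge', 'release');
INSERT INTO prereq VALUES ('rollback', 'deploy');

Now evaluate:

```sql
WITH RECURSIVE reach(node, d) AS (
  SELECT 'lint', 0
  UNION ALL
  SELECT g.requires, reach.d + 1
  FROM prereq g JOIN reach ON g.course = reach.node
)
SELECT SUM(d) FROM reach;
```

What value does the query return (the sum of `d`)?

Base: (lint, d=0).
Iteration 1: edges from {lint} -> (fetch, d=1), (scan, d=1).
Iteration 2: edges from {fetch,scan} -> (compress, d=2), (rollback, d=2), (upload, d=2).
Iteration 3: edges from {compress,rollback,upload} -> (deploy, d=3), (merge, d=3), (rollback, d=3).
Iteration 4: edges from {deploy,merge,rollback} -> (deploy, d=4), (release, d=4).
Iteration 5: no outgoing edges from {deploy,release}; recursion stops.
SUM(d) = 0 + 1 + 1 + 2 + 2 + 2 + 3 + 3 + 3 + 4 + 4 = 25.

25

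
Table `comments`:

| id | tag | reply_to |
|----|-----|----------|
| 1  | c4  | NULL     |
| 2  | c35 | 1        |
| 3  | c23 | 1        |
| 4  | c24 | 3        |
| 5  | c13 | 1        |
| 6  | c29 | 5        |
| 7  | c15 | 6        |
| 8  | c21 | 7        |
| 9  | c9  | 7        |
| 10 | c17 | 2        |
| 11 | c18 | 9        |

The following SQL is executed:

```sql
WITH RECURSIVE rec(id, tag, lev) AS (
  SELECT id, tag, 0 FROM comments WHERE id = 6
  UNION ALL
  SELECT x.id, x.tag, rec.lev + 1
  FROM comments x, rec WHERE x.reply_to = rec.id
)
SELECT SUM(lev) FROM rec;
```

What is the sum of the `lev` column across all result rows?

8

Base: id=6 (c29) at lev 0.
Iteration 1: rows with reply_to in {6} -> c15 (id 7, lev 1).
Iteration 2: rows with reply_to in {7} -> c21 (id 8, lev 2), c9 (id 9, lev 2).
Iteration 3: rows with reply_to in {8,9} -> c18 (id 11, lev 3).
Iteration 4: no rows with reply_to in {11}; recursion stops.
SUM(lev) = 0 + 1 + 2 + 2 + 3 = 8.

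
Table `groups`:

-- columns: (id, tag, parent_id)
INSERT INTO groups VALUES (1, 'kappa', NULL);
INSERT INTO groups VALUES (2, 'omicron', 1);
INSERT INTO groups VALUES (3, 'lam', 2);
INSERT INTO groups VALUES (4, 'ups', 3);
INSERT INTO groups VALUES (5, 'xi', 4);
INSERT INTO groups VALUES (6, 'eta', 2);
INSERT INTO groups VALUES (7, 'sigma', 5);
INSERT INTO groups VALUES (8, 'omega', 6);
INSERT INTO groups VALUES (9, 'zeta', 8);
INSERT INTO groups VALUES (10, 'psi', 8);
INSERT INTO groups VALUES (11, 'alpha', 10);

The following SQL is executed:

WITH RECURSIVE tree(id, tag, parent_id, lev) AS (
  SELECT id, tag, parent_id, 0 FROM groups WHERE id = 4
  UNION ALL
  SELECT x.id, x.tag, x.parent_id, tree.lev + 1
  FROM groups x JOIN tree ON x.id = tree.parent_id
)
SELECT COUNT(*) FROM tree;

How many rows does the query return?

4

Base: id=4 (ups), parent_id=3, lev 0.
Iteration 1: join on id=3 -> lam (id 3, parent_id=2, lev 1).
Iteration 2: join on id=2 -> omicron (id 2, parent_id=1, lev 2).
Iteration 3: join on id=1 -> kappa (id 1, parent_id=NULL, lev 3).
Iteration 4: parent_id is NULL; no match; recursion stops.
Total rows emitted: 4.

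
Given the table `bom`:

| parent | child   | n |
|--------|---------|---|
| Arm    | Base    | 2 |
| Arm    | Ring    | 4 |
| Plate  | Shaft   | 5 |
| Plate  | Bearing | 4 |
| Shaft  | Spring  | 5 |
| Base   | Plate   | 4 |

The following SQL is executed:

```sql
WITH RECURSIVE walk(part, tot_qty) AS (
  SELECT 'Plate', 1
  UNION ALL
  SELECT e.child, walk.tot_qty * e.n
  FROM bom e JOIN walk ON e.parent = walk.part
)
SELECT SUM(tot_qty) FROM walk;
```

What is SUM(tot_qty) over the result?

35

Base: (Plate, tot_qty=1).
Iteration 1: components of {Plate} -> Bearing = 1*4 = 4, Shaft = 1*5 = 5.
Iteration 2: components of {Bearing,Shaft} -> Spring = 5*5 = 25.
Iteration 3: no further components; recursion stops.
SUM(tot_qty) = 1 + 5 + 4 + 25 = 35.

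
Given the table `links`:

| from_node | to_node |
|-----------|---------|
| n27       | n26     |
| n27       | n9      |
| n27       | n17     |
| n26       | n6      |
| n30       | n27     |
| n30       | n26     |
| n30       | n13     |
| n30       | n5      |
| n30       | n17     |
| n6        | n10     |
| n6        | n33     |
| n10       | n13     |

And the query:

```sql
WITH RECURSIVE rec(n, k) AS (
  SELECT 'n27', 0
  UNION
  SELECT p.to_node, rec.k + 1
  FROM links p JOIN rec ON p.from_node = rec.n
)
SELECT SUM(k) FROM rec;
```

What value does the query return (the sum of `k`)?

15

Base: (n27, k=0).
Iteration 1: edges from {n27} -> (n17, k=1), (n26, k=1), (n9, k=1).
Iteration 2: edges from {n17,n26,n9} -> (n6, k=2).
Iteration 3: edges from {n6} -> (n10, k=3), (n33, k=3).
Iteration 4: edges from {n10,n33} -> (n13, k=4).
Iteration 5: no outgoing edges from {n13}; recursion stops.
SUM(k) = 0 + 1 + 1 + 1 + 2 + 3 + 3 + 4 = 15.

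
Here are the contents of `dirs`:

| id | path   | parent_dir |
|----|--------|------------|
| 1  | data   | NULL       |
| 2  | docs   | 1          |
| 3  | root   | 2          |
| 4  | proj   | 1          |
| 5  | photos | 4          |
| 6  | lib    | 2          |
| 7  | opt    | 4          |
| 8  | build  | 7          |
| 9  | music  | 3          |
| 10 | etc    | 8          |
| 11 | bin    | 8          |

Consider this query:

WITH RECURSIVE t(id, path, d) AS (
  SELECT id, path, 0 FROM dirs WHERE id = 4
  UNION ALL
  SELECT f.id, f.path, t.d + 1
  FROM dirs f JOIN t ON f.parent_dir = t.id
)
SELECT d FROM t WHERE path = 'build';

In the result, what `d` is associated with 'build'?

2

Base: id=4 (proj) at d 0.
Iteration 1: rows with parent_dir in {4} -> photos (id 5, d 1), opt (id 7, d 1).
Iteration 2: rows with parent_dir in {5,7} -> build (id 8, d 2).
Iteration 3: rows with parent_dir in {8} -> etc (id 10, d 3), bin (id 11, d 3).
Iteration 4: no rows with parent_dir in {10,11}; recursion stops.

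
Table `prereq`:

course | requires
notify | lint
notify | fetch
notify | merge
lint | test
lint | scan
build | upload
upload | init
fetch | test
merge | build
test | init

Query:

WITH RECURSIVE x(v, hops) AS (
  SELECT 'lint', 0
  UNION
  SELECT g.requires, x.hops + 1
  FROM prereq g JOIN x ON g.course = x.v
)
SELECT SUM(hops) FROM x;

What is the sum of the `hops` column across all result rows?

Base: (lint, hops=0).
Iteration 1: edges from {lint} -> (scan, hops=1), (test, hops=1).
Iteration 2: edges from {scan,test} -> (init, hops=2).
Iteration 3: no outgoing edges from {init}; recursion stops.
SUM(hops) = 0 + 1 + 1 + 2 = 4.

4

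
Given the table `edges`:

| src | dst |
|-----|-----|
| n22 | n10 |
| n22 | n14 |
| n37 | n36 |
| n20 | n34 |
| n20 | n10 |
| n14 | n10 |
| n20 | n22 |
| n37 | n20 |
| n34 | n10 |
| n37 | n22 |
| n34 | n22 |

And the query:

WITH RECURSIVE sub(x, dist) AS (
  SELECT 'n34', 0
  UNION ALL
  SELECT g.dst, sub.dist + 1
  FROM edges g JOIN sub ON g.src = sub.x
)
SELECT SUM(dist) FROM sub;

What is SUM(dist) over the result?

9

Base: (n34, dist=0).
Iteration 1: edges from {n34} -> (n10, dist=1), (n22, dist=1).
Iteration 2: edges from {n10,n22} -> (n10, dist=2), (n14, dist=2).
Iteration 3: edges from {n10,n14} -> (n10, dist=3).
Iteration 4: no outgoing edges from {n10}; recursion stops.
SUM(dist) = 0 + 1 + 1 + 2 + 2 + 3 = 9.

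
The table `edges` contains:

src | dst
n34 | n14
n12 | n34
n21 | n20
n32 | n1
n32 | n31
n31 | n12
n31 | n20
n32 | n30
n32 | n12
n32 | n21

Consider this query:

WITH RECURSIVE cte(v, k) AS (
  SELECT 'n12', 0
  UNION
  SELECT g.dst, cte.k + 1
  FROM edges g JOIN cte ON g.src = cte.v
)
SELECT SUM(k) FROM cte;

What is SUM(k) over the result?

Base: (n12, k=0).
Iteration 1: edges from {n12} -> (n34, k=1).
Iteration 2: edges from {n34} -> (n14, k=2).
Iteration 3: no outgoing edges from {n14}; recursion stops.
SUM(k) = 0 + 1 + 2 = 3.

3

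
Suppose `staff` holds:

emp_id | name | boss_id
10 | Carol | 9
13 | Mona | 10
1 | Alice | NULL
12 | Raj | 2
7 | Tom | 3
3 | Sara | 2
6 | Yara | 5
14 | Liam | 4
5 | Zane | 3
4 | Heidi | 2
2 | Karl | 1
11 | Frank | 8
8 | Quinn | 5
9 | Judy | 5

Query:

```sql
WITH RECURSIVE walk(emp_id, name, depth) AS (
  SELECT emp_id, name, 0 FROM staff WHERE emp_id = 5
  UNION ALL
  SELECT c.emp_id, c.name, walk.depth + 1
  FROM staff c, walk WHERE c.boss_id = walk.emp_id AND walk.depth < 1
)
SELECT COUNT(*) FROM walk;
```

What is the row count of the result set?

4

Base: emp_id=5 (Zane) at depth 0.
Iteration 1: rows with boss_id in {5} -> Yara (id 6, depth 1), Quinn (id 8, depth 1), Judy (id 9, depth 1).
Iteration 2: depth < 1 fails for all current rows; recursion stops.
Total rows emitted: 4.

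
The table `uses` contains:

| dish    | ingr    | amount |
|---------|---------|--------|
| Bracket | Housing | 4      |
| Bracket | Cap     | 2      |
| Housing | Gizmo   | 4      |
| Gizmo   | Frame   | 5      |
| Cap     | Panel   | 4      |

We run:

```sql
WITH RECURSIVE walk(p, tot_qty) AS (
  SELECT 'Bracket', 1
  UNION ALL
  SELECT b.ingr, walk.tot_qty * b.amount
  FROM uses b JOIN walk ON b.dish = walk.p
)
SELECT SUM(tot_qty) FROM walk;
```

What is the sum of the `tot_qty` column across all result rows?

Base: (Bracket, tot_qty=1).
Iteration 1: components of {Bracket} -> Cap = 1*2 = 2, Housing = 1*4 = 4.
Iteration 2: components of {Cap,Housing} -> Gizmo = 4*4 = 16, Panel = 2*4 = 8.
Iteration 3: components of {Gizmo,Panel} -> Frame = 16*5 = 80.
Iteration 4: no further components; recursion stops.
SUM(tot_qty) = 1 + 4 + 2 + 16 + 8 + 80 = 111.

111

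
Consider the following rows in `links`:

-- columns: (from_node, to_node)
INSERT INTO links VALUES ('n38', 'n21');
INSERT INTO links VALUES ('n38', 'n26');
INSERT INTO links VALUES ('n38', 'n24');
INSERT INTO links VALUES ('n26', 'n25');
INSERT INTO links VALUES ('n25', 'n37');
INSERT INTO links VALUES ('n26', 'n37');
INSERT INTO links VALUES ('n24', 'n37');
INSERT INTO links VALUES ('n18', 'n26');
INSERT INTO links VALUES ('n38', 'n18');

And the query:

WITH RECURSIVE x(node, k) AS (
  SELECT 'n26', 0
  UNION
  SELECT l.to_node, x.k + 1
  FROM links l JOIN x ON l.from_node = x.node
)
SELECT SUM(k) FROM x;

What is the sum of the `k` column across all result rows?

4

Base: (n26, k=0).
Iteration 1: edges from {n26} -> (n25, k=1), (n37, k=1).
Iteration 2: edges from {n25,n37} -> (n37, k=2).
Iteration 3: no outgoing edges from {n37}; recursion stops.
SUM(k) = 0 + 1 + 1 + 2 = 4.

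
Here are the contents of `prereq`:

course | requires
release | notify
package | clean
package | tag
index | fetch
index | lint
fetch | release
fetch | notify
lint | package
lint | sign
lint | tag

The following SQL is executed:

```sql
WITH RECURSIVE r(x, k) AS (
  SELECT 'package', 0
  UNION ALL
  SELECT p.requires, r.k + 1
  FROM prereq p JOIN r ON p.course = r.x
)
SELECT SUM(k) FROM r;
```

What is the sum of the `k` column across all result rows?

Base: (package, k=0).
Iteration 1: edges from {package} -> (clean, k=1), (tag, k=1).
Iteration 2: no outgoing edges from {clean,tag}; recursion stops.
SUM(k) = 0 + 1 + 1 = 2.

2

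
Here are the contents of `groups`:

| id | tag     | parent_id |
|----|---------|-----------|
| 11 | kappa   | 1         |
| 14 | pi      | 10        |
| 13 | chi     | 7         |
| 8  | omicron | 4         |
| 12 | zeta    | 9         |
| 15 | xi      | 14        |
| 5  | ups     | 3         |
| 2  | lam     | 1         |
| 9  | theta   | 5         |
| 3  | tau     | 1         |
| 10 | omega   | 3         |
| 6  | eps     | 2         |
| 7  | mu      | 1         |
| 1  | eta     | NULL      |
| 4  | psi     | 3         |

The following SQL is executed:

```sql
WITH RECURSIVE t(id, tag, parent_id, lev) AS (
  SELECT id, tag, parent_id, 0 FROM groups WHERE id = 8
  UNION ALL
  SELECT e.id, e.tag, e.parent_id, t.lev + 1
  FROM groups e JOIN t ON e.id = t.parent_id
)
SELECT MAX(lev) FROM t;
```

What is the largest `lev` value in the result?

3

Base: id=8 (omicron), parent_id=4, lev 0.
Iteration 1: join on id=4 -> psi (id 4, parent_id=3, lev 1).
Iteration 2: join on id=3 -> tau (id 3, parent_id=1, lev 2).
Iteration 3: join on id=1 -> eta (id 1, parent_id=NULL, lev 3).
Iteration 4: parent_id is NULL; no match; recursion stops.
lev values: 0, 1, 2, 3; the maximum is 3.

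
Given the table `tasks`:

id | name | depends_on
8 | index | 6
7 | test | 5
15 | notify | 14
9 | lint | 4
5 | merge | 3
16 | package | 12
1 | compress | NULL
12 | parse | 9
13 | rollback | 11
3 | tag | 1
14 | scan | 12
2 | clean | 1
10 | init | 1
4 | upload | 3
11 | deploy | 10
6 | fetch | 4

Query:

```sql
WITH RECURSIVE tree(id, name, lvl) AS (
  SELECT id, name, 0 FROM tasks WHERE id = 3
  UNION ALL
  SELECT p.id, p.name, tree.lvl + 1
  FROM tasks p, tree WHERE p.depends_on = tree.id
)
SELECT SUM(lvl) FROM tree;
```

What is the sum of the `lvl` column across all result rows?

27

Base: id=3 (tag) at lvl 0.
Iteration 1: rows with depends_on in {3} -> upload (id 4, lvl 1), merge (id 5, lvl 1).
Iteration 2: rows with depends_on in {4,5} -> fetch (id 6, lvl 2), test (id 7, lvl 2), lint (id 9, lvl 2).
Iteration 3: rows with depends_on in {6,7,9} -> index (id 8, lvl 3), parse (id 12, lvl 3).
Iteration 4: rows with depends_on in {8,12} -> scan (id 14, lvl 4), package (id 16, lvl 4).
Iteration 5: rows with depends_on in {14,16} -> notify (id 15, lvl 5).
Iteration 6: no rows with depends_on in {15}; recursion stops.
SUM(lvl) = 0 + 1 + 1 + 2 + 2 + 2 + 3 + 3 + 4 + 4 + 5 = 27.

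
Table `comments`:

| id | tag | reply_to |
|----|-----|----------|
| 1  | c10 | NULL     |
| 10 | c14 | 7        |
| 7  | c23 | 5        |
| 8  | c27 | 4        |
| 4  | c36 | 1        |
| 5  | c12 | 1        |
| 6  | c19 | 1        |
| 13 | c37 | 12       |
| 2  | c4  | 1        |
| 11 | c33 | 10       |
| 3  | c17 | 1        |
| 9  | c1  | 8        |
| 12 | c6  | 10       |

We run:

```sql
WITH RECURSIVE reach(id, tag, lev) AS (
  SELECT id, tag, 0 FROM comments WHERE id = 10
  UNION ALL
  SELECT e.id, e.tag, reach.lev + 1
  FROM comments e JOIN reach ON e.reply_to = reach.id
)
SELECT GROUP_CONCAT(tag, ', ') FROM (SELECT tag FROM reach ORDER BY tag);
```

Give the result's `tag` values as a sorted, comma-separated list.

Base: id=10 (c14) at lev 0.
Iteration 1: rows with reply_to in {10} -> c33 (id 11, lev 1), c6 (id 12, lev 1).
Iteration 2: rows with reply_to in {11,12} -> c37 (id 13, lev 2).
Iteration 3: no rows with reply_to in {13}; recursion stops.

c14, c33, c37, c6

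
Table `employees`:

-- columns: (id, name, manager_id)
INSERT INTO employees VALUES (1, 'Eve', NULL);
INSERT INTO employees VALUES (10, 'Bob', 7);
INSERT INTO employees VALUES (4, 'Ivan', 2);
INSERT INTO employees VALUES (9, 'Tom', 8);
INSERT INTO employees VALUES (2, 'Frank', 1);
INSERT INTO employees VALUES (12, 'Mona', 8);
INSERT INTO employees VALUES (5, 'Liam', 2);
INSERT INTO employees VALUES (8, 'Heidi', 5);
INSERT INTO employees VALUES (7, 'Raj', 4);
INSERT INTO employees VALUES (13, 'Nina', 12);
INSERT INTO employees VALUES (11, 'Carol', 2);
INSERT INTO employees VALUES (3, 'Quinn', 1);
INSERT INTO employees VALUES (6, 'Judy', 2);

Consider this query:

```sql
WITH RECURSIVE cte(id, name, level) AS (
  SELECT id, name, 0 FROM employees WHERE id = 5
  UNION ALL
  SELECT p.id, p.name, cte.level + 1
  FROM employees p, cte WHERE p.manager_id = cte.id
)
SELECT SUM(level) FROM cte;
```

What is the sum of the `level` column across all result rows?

8

Base: id=5 (Liam) at level 0.
Iteration 1: rows with manager_id in {5} -> Heidi (id 8, level 1).
Iteration 2: rows with manager_id in {8} -> Tom (id 9, level 2), Mona (id 12, level 2).
Iteration 3: rows with manager_id in {9,12} -> Nina (id 13, level 3).
Iteration 4: no rows with manager_id in {13}; recursion stops.
SUM(level) = 0 + 1 + 2 + 2 + 3 = 8.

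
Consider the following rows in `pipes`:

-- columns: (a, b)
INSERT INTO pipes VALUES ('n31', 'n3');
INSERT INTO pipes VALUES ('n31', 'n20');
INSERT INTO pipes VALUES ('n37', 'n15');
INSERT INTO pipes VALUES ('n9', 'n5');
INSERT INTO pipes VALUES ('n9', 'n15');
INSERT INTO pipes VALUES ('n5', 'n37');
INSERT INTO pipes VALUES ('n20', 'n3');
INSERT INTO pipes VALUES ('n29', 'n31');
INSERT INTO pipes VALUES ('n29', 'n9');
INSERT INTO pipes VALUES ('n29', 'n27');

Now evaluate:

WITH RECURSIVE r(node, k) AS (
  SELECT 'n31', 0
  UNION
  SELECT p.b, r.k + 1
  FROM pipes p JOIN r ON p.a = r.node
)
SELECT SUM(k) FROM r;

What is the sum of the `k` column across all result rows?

Base: (n31, k=0).
Iteration 1: edges from {n31} -> (n20, k=1), (n3, k=1).
Iteration 2: edges from {n20,n3} -> (n3, k=2).
Iteration 3: no outgoing edges from {n3}; recursion stops.
SUM(k) = 0 + 1 + 1 + 2 = 4.

4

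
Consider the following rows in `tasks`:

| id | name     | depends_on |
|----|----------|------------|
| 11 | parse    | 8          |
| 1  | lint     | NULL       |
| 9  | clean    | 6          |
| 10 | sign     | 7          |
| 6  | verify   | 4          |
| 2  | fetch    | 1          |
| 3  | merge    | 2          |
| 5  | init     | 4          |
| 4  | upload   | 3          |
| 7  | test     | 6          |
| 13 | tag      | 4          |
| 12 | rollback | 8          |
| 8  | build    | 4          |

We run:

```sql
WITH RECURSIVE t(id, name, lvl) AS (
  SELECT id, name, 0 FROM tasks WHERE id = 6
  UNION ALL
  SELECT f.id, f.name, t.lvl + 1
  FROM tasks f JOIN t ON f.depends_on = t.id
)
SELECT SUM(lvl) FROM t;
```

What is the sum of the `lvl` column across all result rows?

4

Base: id=6 (verify) at lvl 0.
Iteration 1: rows with depends_on in {6} -> test (id 7, lvl 1), clean (id 9, lvl 1).
Iteration 2: rows with depends_on in {7,9} -> sign (id 10, lvl 2).
Iteration 3: no rows with depends_on in {10}; recursion stops.
SUM(lvl) = 0 + 1 + 1 + 2 = 4.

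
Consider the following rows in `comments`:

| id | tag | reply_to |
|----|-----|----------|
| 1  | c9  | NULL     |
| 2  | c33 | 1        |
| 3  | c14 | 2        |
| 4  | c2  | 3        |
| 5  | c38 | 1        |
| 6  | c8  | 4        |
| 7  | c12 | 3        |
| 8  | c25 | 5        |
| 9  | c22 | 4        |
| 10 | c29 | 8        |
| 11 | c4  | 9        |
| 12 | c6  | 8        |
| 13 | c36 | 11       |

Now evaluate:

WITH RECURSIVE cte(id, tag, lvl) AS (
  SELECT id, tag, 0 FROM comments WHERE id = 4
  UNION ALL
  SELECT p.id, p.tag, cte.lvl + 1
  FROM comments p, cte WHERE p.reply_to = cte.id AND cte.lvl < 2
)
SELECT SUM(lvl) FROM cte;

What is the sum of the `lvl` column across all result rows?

Base: id=4 (c2) at lvl 0.
Iteration 1: rows with reply_to in {4} -> c8 (id 6, lvl 1), c22 (id 9, lvl 1).
Iteration 2: rows with reply_to in {6,9} -> c4 (id 11, lvl 2).
Iteration 3: lvl < 2 fails for all current rows; recursion stops.
SUM(lvl) = 0 + 1 + 1 + 2 = 4.

4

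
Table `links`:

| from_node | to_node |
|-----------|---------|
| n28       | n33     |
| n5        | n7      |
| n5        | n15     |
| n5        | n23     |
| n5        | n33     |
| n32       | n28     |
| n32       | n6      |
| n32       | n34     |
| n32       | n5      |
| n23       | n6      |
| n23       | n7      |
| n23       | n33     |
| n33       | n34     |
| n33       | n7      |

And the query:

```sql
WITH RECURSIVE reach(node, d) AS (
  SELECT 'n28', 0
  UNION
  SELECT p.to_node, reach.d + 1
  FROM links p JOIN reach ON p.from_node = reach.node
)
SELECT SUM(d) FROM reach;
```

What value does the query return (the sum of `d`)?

Base: (n28, d=0).
Iteration 1: edges from {n28} -> (n33, d=1).
Iteration 2: edges from {n33} -> (n34, d=2), (n7, d=2).
Iteration 3: no outgoing edges from {n34,n7}; recursion stops.
SUM(d) = 0 + 1 + 2 + 2 = 5.

5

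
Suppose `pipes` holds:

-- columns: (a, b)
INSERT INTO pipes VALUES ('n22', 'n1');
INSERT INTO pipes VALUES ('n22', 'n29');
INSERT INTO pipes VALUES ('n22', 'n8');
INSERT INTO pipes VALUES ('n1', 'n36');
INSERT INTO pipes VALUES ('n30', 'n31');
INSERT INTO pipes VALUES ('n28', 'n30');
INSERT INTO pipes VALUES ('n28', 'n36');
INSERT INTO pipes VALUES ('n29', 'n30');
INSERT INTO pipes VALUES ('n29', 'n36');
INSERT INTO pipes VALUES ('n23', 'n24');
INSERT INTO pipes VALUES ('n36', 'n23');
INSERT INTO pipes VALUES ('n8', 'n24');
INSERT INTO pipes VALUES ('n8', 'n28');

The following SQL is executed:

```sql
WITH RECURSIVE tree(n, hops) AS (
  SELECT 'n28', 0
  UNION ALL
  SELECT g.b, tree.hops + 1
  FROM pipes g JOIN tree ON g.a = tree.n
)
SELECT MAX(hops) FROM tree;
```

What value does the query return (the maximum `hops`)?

Base: (n28, hops=0).
Iteration 1: edges from {n28} -> (n30, hops=1), (n36, hops=1).
Iteration 2: edges from {n30,n36} -> (n23, hops=2), (n31, hops=2).
Iteration 3: edges from {n23,n31} -> (n24, hops=3).
Iteration 4: no outgoing edges from {n24}; recursion stops.
hops values: 0, 1, 1, 2, 2, 3; the maximum is 3.

3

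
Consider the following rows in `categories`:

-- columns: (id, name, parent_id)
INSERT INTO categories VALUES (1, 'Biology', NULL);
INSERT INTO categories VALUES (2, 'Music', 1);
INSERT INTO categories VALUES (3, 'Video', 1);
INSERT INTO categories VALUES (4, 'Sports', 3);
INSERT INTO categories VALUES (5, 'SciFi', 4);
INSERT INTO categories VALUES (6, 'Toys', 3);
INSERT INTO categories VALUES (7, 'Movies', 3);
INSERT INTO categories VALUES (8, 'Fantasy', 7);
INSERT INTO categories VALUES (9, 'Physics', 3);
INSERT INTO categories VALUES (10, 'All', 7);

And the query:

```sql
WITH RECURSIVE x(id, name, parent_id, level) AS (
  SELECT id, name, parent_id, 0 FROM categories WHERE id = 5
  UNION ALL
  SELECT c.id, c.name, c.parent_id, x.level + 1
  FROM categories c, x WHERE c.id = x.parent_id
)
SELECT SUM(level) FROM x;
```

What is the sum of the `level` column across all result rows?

6

Base: id=5 (SciFi), parent_id=4, level 0.
Iteration 1: join on id=4 -> Sports (id 4, parent_id=3, level 1).
Iteration 2: join on id=3 -> Video (id 3, parent_id=1, level 2).
Iteration 3: join on id=1 -> Biology (id 1, parent_id=NULL, level 3).
Iteration 4: parent_id is NULL; no match; recursion stops.
SUM(level) = 0 + 1 + 2 + 3 = 6.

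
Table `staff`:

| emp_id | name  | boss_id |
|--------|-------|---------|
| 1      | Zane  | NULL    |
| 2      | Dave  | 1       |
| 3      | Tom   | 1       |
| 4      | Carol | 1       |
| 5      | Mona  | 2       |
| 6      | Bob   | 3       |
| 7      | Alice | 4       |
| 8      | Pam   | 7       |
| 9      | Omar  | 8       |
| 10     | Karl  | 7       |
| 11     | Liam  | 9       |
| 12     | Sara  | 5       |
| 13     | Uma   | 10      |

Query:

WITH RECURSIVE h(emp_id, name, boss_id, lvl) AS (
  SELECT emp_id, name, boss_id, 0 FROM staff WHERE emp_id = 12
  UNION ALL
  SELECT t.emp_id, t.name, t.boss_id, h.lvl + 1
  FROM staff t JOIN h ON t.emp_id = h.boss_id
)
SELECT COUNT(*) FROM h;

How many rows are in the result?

4

Base: emp_id=12 (Sara), boss_id=5, lvl 0.
Iteration 1: join on emp_id=5 -> Mona (id 5, boss_id=2, lvl 1).
Iteration 2: join on emp_id=2 -> Dave (id 2, boss_id=1, lvl 2).
Iteration 3: join on emp_id=1 -> Zane (id 1, boss_id=NULL, lvl 3).
Iteration 4: boss_id is NULL; no match; recursion stops.
Total rows emitted: 4.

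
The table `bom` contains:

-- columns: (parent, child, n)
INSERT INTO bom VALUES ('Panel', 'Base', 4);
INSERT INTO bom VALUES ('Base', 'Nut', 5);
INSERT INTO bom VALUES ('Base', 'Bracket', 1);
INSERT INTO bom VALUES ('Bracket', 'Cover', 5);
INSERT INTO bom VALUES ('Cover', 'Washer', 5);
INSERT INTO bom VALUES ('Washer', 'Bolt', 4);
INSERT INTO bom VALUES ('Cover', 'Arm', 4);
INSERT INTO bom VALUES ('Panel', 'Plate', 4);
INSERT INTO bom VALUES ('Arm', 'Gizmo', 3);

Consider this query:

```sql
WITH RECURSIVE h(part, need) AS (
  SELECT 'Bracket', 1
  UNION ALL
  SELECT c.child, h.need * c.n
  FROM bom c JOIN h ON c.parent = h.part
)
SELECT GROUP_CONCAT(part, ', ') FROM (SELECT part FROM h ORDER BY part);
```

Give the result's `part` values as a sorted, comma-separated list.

Arm, Bolt, Bracket, Cover, Gizmo, Washer

Base: (Bracket, need=1).
Iteration 1: components of {Bracket} -> Cover = 1*5 = 5.
Iteration 2: components of {Cover} -> Arm = 5*4 = 20, Washer = 5*5 = 25.
Iteration 3: components of {Arm,Washer} -> Bolt = 25*4 = 100, Gizmo = 20*3 = 60.
Iteration 4: no further components; recursion stops.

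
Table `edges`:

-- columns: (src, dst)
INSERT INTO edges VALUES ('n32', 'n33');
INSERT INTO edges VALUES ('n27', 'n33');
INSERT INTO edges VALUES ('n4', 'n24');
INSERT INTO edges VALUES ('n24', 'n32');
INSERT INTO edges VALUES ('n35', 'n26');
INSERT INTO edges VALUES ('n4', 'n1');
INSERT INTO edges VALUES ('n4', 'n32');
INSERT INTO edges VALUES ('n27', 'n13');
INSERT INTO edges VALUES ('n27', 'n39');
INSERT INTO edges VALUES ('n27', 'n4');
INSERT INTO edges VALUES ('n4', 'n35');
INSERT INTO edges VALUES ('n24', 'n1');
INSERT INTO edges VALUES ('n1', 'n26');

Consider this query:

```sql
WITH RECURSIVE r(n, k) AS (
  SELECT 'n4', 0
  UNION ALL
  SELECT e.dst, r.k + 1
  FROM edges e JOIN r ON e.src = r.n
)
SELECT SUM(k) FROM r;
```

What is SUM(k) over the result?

Base: (n4, k=0).
Iteration 1: edges from {n4} -> (n1, k=1), (n24, k=1), (n32, k=1), (n35, k=1).
Iteration 2: edges from {n1,n24,n32,n35} -> (n1, k=2), (n26, k=2) x2, (n32, k=2), (n33, k=2). [UNION ALL keeps all 5 new rows, including repeats]
Iteration 3: edges from {n1,n26,n32,n33} -> (n26, k=3), (n33, k=3).
Iteration 4: no outgoing edges from {n26,n33}; recursion stops.
SUM(k) = 0 + 1 + 1 + 1 + 1 + 2 + 2 + 2 + 2 + 2 + 3 + 3 = 20.

20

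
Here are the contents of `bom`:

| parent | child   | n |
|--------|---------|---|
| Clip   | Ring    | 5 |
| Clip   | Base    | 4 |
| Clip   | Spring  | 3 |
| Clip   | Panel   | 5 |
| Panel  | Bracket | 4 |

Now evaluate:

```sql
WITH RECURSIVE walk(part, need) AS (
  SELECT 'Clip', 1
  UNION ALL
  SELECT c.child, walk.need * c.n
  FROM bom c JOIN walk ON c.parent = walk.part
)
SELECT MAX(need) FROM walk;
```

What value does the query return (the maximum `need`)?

20

Base: (Clip, need=1).
Iteration 1: components of {Clip} -> Base = 1*4 = 4, Panel = 1*5 = 5, Ring = 1*5 = 5, Spring = 1*3 = 3.
Iteration 2: components of {Base,Panel,Ring,Spring} -> Bracket = 5*4 = 20.
Iteration 3: no further components; recursion stops.
need values: 1, 4, 5, 3, 5, 20; the maximum is 20.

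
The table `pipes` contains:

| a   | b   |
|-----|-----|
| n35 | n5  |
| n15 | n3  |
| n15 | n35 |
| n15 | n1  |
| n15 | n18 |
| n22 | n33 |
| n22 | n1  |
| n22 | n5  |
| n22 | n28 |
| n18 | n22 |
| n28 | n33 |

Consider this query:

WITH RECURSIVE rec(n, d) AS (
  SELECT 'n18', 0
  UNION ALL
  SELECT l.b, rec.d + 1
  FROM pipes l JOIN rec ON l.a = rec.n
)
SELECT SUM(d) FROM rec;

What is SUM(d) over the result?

12

Base: (n18, d=0).
Iteration 1: edges from {n18} -> (n22, d=1).
Iteration 2: edges from {n22} -> (n1, d=2), (n28, d=2), (n33, d=2), (n5, d=2).
Iteration 3: edges from {n1,n28,n33,n5} -> (n33, d=3).
Iteration 4: no outgoing edges from {n33}; recursion stops.
SUM(d) = 0 + 1 + 2 + 2 + 2 + 2 + 3 = 12.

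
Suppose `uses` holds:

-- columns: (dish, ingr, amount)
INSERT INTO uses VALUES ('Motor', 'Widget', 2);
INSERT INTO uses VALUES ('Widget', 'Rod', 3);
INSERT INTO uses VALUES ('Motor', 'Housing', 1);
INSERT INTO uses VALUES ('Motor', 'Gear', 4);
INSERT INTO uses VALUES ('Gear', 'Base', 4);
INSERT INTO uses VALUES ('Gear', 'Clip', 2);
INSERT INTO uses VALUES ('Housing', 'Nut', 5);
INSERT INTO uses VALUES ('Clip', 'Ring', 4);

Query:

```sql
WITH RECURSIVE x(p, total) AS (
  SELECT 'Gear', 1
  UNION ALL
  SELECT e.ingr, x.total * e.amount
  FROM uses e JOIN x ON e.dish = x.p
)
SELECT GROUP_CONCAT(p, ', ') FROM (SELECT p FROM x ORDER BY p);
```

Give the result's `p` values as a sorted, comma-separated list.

Base, Clip, Gear, Ring

Base: (Gear, total=1).
Iteration 1: components of {Gear} -> Base = 1*4 = 4, Clip = 1*2 = 2.
Iteration 2: components of {Base,Clip} -> Ring = 2*4 = 8.
Iteration 3: no further components; recursion stops.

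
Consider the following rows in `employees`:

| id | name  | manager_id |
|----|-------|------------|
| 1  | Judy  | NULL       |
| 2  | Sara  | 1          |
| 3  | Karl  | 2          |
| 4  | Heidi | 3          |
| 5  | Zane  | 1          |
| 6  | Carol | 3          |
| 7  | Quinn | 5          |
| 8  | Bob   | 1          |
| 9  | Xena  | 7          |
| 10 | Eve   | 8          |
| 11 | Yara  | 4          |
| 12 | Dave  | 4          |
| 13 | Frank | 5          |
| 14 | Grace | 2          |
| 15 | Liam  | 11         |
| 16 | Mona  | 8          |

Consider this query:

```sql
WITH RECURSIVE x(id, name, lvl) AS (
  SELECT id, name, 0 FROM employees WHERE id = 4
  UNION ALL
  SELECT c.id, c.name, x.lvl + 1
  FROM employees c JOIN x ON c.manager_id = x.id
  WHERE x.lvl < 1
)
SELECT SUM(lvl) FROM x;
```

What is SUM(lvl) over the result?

2

Base: id=4 (Heidi) at lvl 0.
Iteration 1: rows with manager_id in {4} -> Yara (id 11, lvl 1), Dave (id 12, lvl 1).
Iteration 2: lvl < 1 fails for all current rows; recursion stops.
SUM(lvl) = 0 + 1 + 1 = 2.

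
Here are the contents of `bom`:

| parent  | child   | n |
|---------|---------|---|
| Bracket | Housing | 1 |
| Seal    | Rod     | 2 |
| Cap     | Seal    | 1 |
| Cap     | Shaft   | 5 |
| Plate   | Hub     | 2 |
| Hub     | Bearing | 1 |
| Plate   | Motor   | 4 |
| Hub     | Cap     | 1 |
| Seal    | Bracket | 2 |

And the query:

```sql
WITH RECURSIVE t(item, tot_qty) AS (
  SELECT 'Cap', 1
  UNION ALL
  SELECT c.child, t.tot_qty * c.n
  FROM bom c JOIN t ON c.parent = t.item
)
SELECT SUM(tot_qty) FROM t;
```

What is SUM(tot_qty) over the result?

13

Base: (Cap, tot_qty=1).
Iteration 1: components of {Cap} -> Seal = 1*1 = 1, Shaft = 1*5 = 5.
Iteration 2: components of {Seal,Shaft} -> Bracket = 1*2 = 2, Rod = 1*2 = 2.
Iteration 3: components of {Bracket,Rod} -> Housing = 2*1 = 2.
Iteration 4: no further components; recursion stops.
SUM(tot_qty) = 1 + 5 + 1 + 2 + 2 + 2 = 13.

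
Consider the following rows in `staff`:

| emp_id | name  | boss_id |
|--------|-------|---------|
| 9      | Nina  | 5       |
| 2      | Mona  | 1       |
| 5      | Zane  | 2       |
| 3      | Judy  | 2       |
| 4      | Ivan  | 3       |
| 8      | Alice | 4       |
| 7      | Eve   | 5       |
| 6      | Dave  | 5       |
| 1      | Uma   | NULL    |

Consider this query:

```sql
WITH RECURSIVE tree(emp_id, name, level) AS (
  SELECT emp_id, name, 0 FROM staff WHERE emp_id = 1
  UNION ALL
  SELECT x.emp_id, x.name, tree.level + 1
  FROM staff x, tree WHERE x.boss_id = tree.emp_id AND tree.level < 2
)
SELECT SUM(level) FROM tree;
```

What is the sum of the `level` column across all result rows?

Base: emp_id=1 (Uma) at level 0.
Iteration 1: rows with boss_id in {1} -> Mona (id 2, level 1).
Iteration 2: rows with boss_id in {2} -> Judy (id 3, level 2), Zane (id 5, level 2).
Iteration 3: level < 2 fails for all current rows; recursion stops.
SUM(level) = 0 + 1 + 2 + 2 = 5.

5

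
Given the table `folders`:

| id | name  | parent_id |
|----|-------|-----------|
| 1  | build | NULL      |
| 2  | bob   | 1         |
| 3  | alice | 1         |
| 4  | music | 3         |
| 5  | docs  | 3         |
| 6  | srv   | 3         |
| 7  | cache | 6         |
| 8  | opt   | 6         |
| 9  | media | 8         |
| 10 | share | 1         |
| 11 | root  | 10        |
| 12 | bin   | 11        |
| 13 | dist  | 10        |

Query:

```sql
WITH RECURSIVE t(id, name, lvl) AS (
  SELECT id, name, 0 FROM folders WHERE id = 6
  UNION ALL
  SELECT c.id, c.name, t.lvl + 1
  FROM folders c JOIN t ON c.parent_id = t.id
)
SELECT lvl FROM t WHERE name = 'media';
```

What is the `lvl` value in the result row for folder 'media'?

2

Base: id=6 (srv) at lvl 0.
Iteration 1: rows with parent_id in {6} -> cache (id 7, lvl 1), opt (id 8, lvl 1).
Iteration 2: rows with parent_id in {7,8} -> media (id 9, lvl 2).
Iteration 3: no rows with parent_id in {9}; recursion stops.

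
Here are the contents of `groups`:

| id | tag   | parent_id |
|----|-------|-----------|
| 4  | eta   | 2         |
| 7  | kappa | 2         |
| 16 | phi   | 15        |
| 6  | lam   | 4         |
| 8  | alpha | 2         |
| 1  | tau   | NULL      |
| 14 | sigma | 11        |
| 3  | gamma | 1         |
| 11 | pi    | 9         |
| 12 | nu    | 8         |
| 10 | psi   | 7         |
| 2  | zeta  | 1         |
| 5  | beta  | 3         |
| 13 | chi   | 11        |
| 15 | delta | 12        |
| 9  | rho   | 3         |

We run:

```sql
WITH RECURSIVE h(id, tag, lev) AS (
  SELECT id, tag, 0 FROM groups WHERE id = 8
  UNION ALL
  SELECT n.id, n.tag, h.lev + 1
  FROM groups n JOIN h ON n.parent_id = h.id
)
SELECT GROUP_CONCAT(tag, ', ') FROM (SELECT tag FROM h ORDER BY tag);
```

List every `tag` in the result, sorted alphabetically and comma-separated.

Base: id=8 (alpha) at lev 0.
Iteration 1: rows with parent_id in {8} -> nu (id 12, lev 1).
Iteration 2: rows with parent_id in {12} -> delta (id 15, lev 2).
Iteration 3: rows with parent_id in {15} -> phi (id 16, lev 3).
Iteration 4: no rows with parent_id in {16}; recursion stops.

alpha, delta, nu, phi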